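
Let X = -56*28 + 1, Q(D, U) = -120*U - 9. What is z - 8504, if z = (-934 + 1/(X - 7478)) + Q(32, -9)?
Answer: -75679516/9045 ≈ -8367.0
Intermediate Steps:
Q(D, U) = -9 - 120*U
X = -1567 (X = -1568 + 1 = -1567)
z = 1239164/9045 (z = (-934 + 1/(-1567 - 7478)) + (-9 - 120*(-9)) = (-934 + 1/(-9045)) + (-9 + 1080) = (-934 - 1/9045) + 1071 = -8448031/9045 + 1071 = 1239164/9045 ≈ 137.00)
z - 8504 = 1239164/9045 - 8504 = -75679516/9045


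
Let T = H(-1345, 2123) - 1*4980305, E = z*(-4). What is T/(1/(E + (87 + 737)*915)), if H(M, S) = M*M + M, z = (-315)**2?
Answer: -1132817482500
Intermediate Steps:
z = 99225
E = -396900 (E = 99225*(-4) = -396900)
H(M, S) = M + M**2 (H(M, S) = M**2 + M = M + M**2)
T = -3172625 (T = -1345*(1 - 1345) - 1*4980305 = -1345*(-1344) - 4980305 = 1807680 - 4980305 = -3172625)
T/(1/(E + (87 + 737)*915)) = -3172625/(1/(-396900 + (87 + 737)*915)) = -3172625/(1/(-396900 + 824*915)) = -3172625/(1/(-396900 + 753960)) = -3172625/(1/357060) = -3172625/1/357060 = -3172625*357060 = -1132817482500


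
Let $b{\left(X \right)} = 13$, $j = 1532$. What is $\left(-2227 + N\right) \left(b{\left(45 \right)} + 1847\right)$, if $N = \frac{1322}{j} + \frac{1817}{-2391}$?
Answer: $- \frac{1264358322230}{305251} \approx -4.142 \cdot 10^{6}$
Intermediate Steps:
$N = \frac{188629}{1831506}$ ($N = \frac{1322}{1532} + \frac{1817}{-2391} = 1322 \cdot \frac{1}{1532} + 1817 \left(- \frac{1}{2391}\right) = \frac{661}{766} - \frac{1817}{2391} = \frac{188629}{1831506} \approx 0.10299$)
$\left(-2227 + N\right) \left(b{\left(45 \right)} + 1847\right) = \left(-2227 + \frac{188629}{1831506}\right) \left(13 + 1847\right) = \left(- \frac{4078575233}{1831506}\right) 1860 = - \frac{1264358322230}{305251}$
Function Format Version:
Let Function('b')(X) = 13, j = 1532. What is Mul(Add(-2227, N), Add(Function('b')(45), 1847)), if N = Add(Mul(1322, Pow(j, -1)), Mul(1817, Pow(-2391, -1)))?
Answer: Rational(-1264358322230, 305251) ≈ -4.1420e+6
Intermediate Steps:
N = Rational(188629, 1831506) (N = Add(Mul(1322, Pow(1532, -1)), Mul(1817, Pow(-2391, -1))) = Add(Mul(1322, Rational(1, 1532)), Mul(1817, Rational(-1, 2391))) = Add(Rational(661, 766), Rational(-1817, 2391)) = Rational(188629, 1831506) ≈ 0.10299)
Mul(Add(-2227, N), Add(Function('b')(45), 1847)) = Mul(Add(-2227, Rational(188629, 1831506)), Add(13, 1847)) = Mul(Rational(-4078575233, 1831506), 1860) = Rational(-1264358322230, 305251)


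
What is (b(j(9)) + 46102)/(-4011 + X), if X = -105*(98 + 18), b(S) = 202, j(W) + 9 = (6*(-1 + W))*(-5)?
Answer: -46304/16191 ≈ -2.8599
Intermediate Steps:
j(W) = 21 - 30*W (j(W) = -9 + (6*(-1 + W))*(-5) = -9 + (-6 + 6*W)*(-5) = -9 + (30 - 30*W) = 21 - 30*W)
X = -12180 (X = -105*116 = -12180)
(b(j(9)) + 46102)/(-4011 + X) = (202 + 46102)/(-4011 - 12180) = 46304/(-16191) = 46304*(-1/16191) = -46304/16191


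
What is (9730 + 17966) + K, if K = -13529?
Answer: 14167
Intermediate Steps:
(9730 + 17966) + K = (9730 + 17966) - 13529 = 27696 - 13529 = 14167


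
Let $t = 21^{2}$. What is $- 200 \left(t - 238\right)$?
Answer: $-40600$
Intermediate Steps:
$t = 441$
$- 200 \left(t - 238\right) = - 200 \left(441 - 238\right) = \left(-200\right) 203 = -40600$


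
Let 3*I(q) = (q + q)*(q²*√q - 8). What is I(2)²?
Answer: 512/3 - 1024*√2/9 ≈ 9.7606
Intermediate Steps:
I(q) = 2*q*(-8 + q^(5/2))/3 (I(q) = ((q + q)*(q²*√q - 8))/3 = ((2*q)*(q^(5/2) - 8))/3 = ((2*q)*(-8 + q^(5/2)))/3 = (2*q*(-8 + q^(5/2)))/3 = 2*q*(-8 + q^(5/2))/3)
I(2)² = (-16/3*2 + 2*2^(7/2)/3)² = (-32/3 + 2*(8*√2)/3)² = (-32/3 + 16*√2/3)²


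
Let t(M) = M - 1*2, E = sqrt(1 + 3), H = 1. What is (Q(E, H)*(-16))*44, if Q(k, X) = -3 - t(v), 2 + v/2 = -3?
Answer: -6336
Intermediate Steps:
v = -10 (v = -4 + 2*(-3) = -4 - 6 = -10)
E = 2 (E = sqrt(4) = 2)
t(M) = -2 + M (t(M) = M - 2 = -2 + M)
Q(k, X) = 9 (Q(k, X) = -3 - (-2 - 10) = -3 - 1*(-12) = -3 + 12 = 9)
(Q(E, H)*(-16))*44 = (9*(-16))*44 = -144*44 = -6336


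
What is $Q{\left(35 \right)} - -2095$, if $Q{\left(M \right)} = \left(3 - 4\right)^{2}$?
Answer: $2096$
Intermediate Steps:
$Q{\left(M \right)} = 1$ ($Q{\left(M \right)} = \left(-1\right)^{2} = 1$)
$Q{\left(35 \right)} - -2095 = 1 - -2095 = 1 + 2095 = 2096$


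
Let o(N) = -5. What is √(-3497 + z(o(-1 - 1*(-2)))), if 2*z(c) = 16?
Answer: I*√3489 ≈ 59.068*I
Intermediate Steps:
z(c) = 8 (z(c) = (½)*16 = 8)
√(-3497 + z(o(-1 - 1*(-2)))) = √(-3497 + 8) = √(-3489) = I*√3489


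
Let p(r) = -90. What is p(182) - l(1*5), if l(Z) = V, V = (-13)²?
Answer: -259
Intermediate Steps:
V = 169
l(Z) = 169
p(182) - l(1*5) = -90 - 1*169 = -90 - 169 = -259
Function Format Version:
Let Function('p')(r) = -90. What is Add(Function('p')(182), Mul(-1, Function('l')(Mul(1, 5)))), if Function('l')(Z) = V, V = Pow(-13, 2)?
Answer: -259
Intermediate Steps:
V = 169
Function('l')(Z) = 169
Add(Function('p')(182), Mul(-1, Function('l')(Mul(1, 5)))) = Add(-90, Mul(-1, 169)) = Add(-90, -169) = -259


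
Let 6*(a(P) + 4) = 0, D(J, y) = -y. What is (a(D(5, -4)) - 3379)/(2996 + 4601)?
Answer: -3383/7597 ≈ -0.44531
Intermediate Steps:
a(P) = -4 (a(P) = -4 + (⅙)*0 = -4 + 0 = -4)
(a(D(5, -4)) - 3379)/(2996 + 4601) = (-4 - 3379)/(2996 + 4601) = -3383/7597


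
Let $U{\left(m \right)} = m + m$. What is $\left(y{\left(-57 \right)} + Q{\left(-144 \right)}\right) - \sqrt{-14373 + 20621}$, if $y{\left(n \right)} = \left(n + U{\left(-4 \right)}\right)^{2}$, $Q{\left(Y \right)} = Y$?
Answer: $4081 - 2 \sqrt{1562} \approx 4002.0$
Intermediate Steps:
$U{\left(m \right)} = 2 m$
$y{\left(n \right)} = \left(-8 + n\right)^{2}$ ($y{\left(n \right)} = \left(n + 2 \left(-4\right)\right)^{2} = \left(n - 8\right)^{2} = \left(-8 + n\right)^{2}$)
$\left(y{\left(-57 \right)} + Q{\left(-144 \right)}\right) - \sqrt{-14373 + 20621} = \left(\left(-8 - 57\right)^{2} - 144\right) - \sqrt{-14373 + 20621} = \left(\left(-65\right)^{2} - 144\right) - \sqrt{6248} = \left(4225 - 144\right) - 2 \sqrt{1562} = 4081 - 2 \sqrt{1562}$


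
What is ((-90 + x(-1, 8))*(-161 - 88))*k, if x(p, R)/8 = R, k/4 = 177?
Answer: 4583592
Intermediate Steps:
k = 708 (k = 4*177 = 708)
x(p, R) = 8*R
((-90 + x(-1, 8))*(-161 - 88))*k = ((-90 + 8*8)*(-161 - 88))*708 = ((-90 + 64)*(-249))*708 = -26*(-249)*708 = 6474*708 = 4583592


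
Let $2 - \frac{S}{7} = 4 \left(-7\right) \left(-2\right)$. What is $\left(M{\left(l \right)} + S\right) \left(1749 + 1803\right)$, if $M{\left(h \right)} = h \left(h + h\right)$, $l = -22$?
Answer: $2095680$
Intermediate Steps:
$M{\left(h \right)} = 2 h^{2}$ ($M{\left(h \right)} = h 2 h = 2 h^{2}$)
$S = -378$ ($S = 14 - 7 \cdot 4 \left(-7\right) \left(-2\right) = 14 - 7 \left(\left(-28\right) \left(-2\right)\right) = 14 - 392 = -378$)
$\left(M{\left(l \right)} + S\right) \left(1749 + 1803\right) = \left(2 \left(-22\right)^{2} - 378\right) \left(1749 + 1803\right) = \left(2 \cdot 484 - 378\right) 3552 = \left(968 - 378\right) 3552 = 590 \cdot 3552 = 2095680$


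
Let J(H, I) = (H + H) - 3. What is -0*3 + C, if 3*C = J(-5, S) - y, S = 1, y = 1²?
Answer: -14/3 ≈ -4.6667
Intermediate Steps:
y = 1
J(H, I) = -3 + 2*H (J(H, I) = 2*H - 3 = -3 + 2*H)
C = -14/3 (C = ((-3 + 2*(-5)) - 1*1)/3 = ((-3 - 10) - 1)/3 = (-13 - 1)/3 = (⅓)*(-14) = -14/3 ≈ -4.6667)
-0*3 + C = -0*3 - 14/3 = -24*0 - 14/3 = 0 - 14/3 = -14/3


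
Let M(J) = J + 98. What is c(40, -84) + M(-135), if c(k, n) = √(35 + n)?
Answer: -37 + 7*I ≈ -37.0 + 7.0*I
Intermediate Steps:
M(J) = 98 + J
c(40, -84) + M(-135) = √(35 - 84) + (98 - 135) = √(-49) - 37 = 7*I - 37 = -37 + 7*I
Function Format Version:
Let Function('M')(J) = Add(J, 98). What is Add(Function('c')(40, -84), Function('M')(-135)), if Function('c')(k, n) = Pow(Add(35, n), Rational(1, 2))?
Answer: Add(-37, Mul(7, I)) ≈ Add(-37.000, Mul(7.0000, I))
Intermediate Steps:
Function('M')(J) = Add(98, J)
Add(Function('c')(40, -84), Function('M')(-135)) = Add(Pow(Add(35, -84), Rational(1, 2)), Add(98, -135)) = Add(Pow(-49, Rational(1, 2)), -37) = Add(Mul(7, I), -37) = Add(-37, Mul(7, I))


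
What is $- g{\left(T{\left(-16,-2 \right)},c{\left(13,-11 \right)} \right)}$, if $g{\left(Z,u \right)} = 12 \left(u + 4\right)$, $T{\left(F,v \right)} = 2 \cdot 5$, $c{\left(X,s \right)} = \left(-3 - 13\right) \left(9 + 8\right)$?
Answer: $3216$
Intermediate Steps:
$c{\left(X,s \right)} = -272$ ($c{\left(X,s \right)} = \left(-16\right) 17 = -272$)
$T{\left(F,v \right)} = 10$
$g{\left(Z,u \right)} = 48 + 12 u$ ($g{\left(Z,u \right)} = 12 \left(4 + u\right) = 48 + 12 u$)
$- g{\left(T{\left(-16,-2 \right)},c{\left(13,-11 \right)} \right)} = - (48 + 12 \left(-272\right)) = - (48 - 3264) = \left(-1\right) \left(-3216\right) = 3216$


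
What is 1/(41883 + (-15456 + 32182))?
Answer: 1/58609 ≈ 1.7062e-5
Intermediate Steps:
1/(41883 + (-15456 + 32182)) = 1/(41883 + 16726) = 1/58609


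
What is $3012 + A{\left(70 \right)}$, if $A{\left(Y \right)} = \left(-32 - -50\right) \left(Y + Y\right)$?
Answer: $5532$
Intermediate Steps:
$A{\left(Y \right)} = 36 Y$ ($A{\left(Y \right)} = \left(-32 + 50\right) 2 Y = 18 \cdot 2 Y = 36 Y$)
$3012 + A{\left(70 \right)} = 3012 + 36 \cdot 70 = 3012 + 2520 = 5532$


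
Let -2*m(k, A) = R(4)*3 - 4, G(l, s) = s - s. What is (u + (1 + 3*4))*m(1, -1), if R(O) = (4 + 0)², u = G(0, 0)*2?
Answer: -286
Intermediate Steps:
G(l, s) = 0
u = 0 (u = 0*2 = 0)
R(O) = 16 (R(O) = 4² = 16)
m(k, A) = -22 (m(k, A) = -(16*3 - 4)/2 = -(48 - 4)/2 = -½*44 = -22)
(u + (1 + 3*4))*m(1, -1) = (0 + (1 + 3*4))*(-22) = (0 + (1 + 12))*(-22) = (0 + 13)*(-22) = 13*(-22) = -286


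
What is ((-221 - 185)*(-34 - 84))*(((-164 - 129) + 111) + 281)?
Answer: 4742892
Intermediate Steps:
((-221 - 185)*(-34 - 84))*(((-164 - 129) + 111) + 281) = (-406*(-118))*((-293 + 111) + 281) = 47908*(-182 + 281) = 47908*99 = 4742892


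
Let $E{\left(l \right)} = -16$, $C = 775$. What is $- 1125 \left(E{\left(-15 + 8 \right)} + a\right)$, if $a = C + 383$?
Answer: $-1284750$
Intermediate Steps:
$a = 1158$ ($a = 775 + 383 = 1158$)
$- 1125 \left(E{\left(-15 + 8 \right)} + a\right) = - 1125 \left(-16 + 1158\right) = \left(-1125\right) 1142 = -1284750$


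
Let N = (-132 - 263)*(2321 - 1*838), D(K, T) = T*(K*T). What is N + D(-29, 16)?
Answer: -593209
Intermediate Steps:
D(K, T) = K*T²
N = -585785 (N = -395*(2321 - 838) = -395*1483 = -585785)
N + D(-29, 16) = -585785 - 29*16² = -585785 - 29*256 = -585785 - 7424 = -593209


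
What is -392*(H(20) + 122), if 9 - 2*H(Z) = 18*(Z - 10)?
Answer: -14308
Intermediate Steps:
H(Z) = 189/2 - 9*Z (H(Z) = 9/2 - 9*(Z - 10) = 9/2 - 9*(-10 + Z) = 9/2 - (-180 + 18*Z)/2 = 9/2 + (90 - 9*Z) = 189/2 - 9*Z)
-392*(H(20) + 122) = -392*((189/2 - 9*20) + 122) = -392*((189/2 - 180) + 122) = -392*(-171/2 + 122) = -392*73/2 = -14308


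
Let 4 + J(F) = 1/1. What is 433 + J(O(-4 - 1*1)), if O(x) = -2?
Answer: 430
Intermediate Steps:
J(F) = -3 (J(F) = -4 + 1/1 = -4 + 1 = -3)
433 + J(O(-4 - 1*1)) = 433 - 3 = 430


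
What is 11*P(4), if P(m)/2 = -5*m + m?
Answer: -352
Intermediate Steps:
P(m) = -8*m (P(m) = 2*(-5*m + m) = 2*(-4*m) = -8*m)
11*P(4) = 11*(-8*4) = 11*(-32) = -352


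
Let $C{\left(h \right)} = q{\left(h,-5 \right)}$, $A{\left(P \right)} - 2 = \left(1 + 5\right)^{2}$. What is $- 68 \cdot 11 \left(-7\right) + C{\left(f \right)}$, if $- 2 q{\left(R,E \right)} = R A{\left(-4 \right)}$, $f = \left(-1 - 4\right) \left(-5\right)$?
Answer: $4761$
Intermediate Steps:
$A{\left(P \right)} = 38$ ($A{\left(P \right)} = 2 + \left(1 + 5\right)^{2} = 2 + 6^{2} = 2 + 36 = 38$)
$f = 25$ ($f = \left(-5\right) \left(-5\right) = 25$)
$q{\left(R,E \right)} = - 19 R$ ($q{\left(R,E \right)} = - \frac{R 38}{2} = - \frac{38 R}{2} = - 19 R$)
$C{\left(h \right)} = - 19 h$
$- 68 \cdot 11 \left(-7\right) + C{\left(f \right)} = - 68 \cdot 11 \left(-7\right) - 475 = \left(-68\right) \left(-77\right) - 475 = 5236 - 475 = 4761$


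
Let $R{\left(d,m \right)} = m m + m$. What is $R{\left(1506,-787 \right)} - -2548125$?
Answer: $3166707$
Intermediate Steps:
$R{\left(d,m \right)} = m + m^{2}$ ($R{\left(d,m \right)} = m^{2} + m = m + m^{2}$)
$R{\left(1506,-787 \right)} - -2548125 = - 787 \left(1 - 787\right) - -2548125 = \left(-787\right) \left(-786\right) + 2548125 = 618582 + 2548125 = 3166707$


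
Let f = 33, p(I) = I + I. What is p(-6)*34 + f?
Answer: -375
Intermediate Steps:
p(I) = 2*I
p(-6)*34 + f = (2*(-6))*34 + 33 = -12*34 + 33 = -408 + 33 = -375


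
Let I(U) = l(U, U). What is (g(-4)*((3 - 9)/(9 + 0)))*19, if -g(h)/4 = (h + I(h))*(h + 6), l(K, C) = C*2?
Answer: -1216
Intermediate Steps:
l(K, C) = 2*C
I(U) = 2*U
g(h) = -12*h*(6 + h) (g(h) = -4*(h + 2*h)*(h + 6) = -4*3*h*(6 + h) = -12*h*(6 + h))
(g(-4)*((3 - 9)/(9 + 0)))*19 = ((12*(-4)*(-6 - 1*(-4)))*((3 - 9)/(9 + 0)))*19 = ((12*(-4)*(-6 + 4))*(-6/9))*19 = ((12*(-4)*(-2))*(-6*⅑))*19 = (96*(-⅔))*19 = -64*19 = -1216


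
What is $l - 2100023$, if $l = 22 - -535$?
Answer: $-2099466$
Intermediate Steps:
$l = 557$ ($l = 22 + 535 = 557$)
$l - 2100023 = 557 - 2100023 = -2099466$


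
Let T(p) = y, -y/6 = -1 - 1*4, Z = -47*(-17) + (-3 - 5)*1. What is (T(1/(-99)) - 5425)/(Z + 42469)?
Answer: -1079/8652 ≈ -0.12471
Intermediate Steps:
Z = 791 (Z = 799 - 8*1 = 799 - 8 = 791)
y = 30 (y = -6*(-1 - 1*4) = -6*(-1 - 4) = -6*(-5) = 30)
T(p) = 30
(T(1/(-99)) - 5425)/(Z + 42469) = (30 - 5425)/(791 + 42469) = -5395/43260 = -5395*1/43260 = -1079/8652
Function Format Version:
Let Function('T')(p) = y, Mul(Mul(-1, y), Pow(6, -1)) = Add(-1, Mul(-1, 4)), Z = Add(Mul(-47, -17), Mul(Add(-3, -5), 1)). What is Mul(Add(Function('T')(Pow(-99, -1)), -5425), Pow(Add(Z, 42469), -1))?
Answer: Rational(-1079, 8652) ≈ -0.12471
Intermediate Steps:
Z = 791 (Z = Add(799, Mul(-8, 1)) = Add(799, -8) = 791)
y = 30 (y = Mul(-6, Add(-1, Mul(-1, 4))) = Mul(-6, Add(-1, -4)) = Mul(-6, -5) = 30)
Function('T')(p) = 30
Mul(Add(Function('T')(Pow(-99, -1)), -5425), Pow(Add(Z, 42469), -1)) = Mul(Add(30, -5425), Pow(Add(791, 42469), -1)) = Mul(-5395, Pow(43260, -1)) = Mul(-5395, Rational(1, 43260)) = Rational(-1079, 8652)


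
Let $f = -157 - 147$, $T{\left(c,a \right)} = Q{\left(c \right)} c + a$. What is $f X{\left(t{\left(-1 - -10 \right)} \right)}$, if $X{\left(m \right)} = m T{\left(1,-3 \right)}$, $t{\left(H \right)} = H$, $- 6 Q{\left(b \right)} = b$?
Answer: $8664$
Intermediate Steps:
$Q{\left(b \right)} = - \frac{b}{6}$
$T{\left(c,a \right)} = a - \frac{c^{2}}{6}$ ($T{\left(c,a \right)} = - \frac{c}{6} c + a = - \frac{c^{2}}{6} + a = a - \frac{c^{2}}{6}$)
$X{\left(m \right)} = - \frac{19 m}{6}$ ($X{\left(m \right)} = m \left(-3 - \frac{1^{2}}{6}\right) = m \left(-3 - \frac{1}{6}\right) = m \left(- \frac{19}{6}\right) = - \frac{19 m}{6}$)
$f = -304$
$f X{\left(t{\left(-1 - -10 \right)} \right)} = - 304 \left(- \frac{19 \left(-1 - -10\right)}{6}\right) = - 304 \left(- \frac{19 \left(-1 + 10\right)}{6}\right) = - 304 \left(\left(- \frac{19}{6}\right) 9\right) = \left(-304\right) \left(- \frac{57}{2}\right) = 8664$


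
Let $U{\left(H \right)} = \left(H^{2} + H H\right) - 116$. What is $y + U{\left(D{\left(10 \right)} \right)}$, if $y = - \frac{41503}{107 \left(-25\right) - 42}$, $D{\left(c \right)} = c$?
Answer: $\frac{24521}{247} \approx 99.275$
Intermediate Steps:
$U{\left(H \right)} = -116 + 2 H^{2}$ ($U{\left(H \right)} = \left(H^{2} + H^{2}\right) - 116 = 2 H^{2} - 116 = -116 + 2 H^{2}$)
$y = \frac{3773}{247}$ ($y = - \frac{41503}{-2675 - 42} = - \frac{41503}{-2717} = \left(-41503\right) \left(- \frac{1}{2717}\right) = \frac{3773}{247} \approx 15.275$)
$y + U{\left(D{\left(10 \right)} \right)} = \frac{3773}{247} - \left(116 - 2 \cdot 10^{2}\right) = \frac{3773}{247} + \left(-116 + 2 \cdot 100\right) = \frac{3773}{247} + \left(-116 + 200\right) = \frac{3773}{247} + 84 = \frac{24521}{247}$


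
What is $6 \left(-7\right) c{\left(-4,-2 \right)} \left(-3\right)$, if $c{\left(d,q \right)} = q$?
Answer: $-252$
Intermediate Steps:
$6 \left(-7\right) c{\left(-4,-2 \right)} \left(-3\right) = 6 \left(-7\right) \left(-2\right) \left(-3\right) = \left(-42\right) \left(-2\right) \left(-3\right) = 84 \left(-3\right) = -252$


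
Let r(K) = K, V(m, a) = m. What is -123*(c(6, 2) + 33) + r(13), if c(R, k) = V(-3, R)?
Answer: -3677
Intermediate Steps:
c(R, k) = -3
-123*(c(6, 2) + 33) + r(13) = -123*(-3 + 33) + 13 = -123*30 + 13 = -3690 + 13 = -3677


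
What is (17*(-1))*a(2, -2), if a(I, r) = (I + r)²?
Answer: 0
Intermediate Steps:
(17*(-1))*a(2, -2) = (17*(-1))*(2 - 2)² = -17*0² = -17*0 = 0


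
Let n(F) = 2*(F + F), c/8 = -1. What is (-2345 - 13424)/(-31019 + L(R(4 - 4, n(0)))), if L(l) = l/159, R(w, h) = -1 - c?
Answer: 2507271/4932014 ≈ 0.50837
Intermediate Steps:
c = -8 (c = 8*(-1) = -8)
n(F) = 4*F (n(F) = 2*(2*F) = 4*F)
R(w, h) = 7 (R(w, h) = -1 - 1*(-8) = -1 + 8 = 7)
L(l) = l/159 (L(l) = l*(1/159) = l/159)
(-2345 - 13424)/(-31019 + L(R(4 - 4, n(0)))) = (-2345 - 13424)/(-31019 + (1/159)*7) = -15769/(-31019 + 7/159) = -15769/(-4932014/159) = -15769*(-159/4932014) = 2507271/4932014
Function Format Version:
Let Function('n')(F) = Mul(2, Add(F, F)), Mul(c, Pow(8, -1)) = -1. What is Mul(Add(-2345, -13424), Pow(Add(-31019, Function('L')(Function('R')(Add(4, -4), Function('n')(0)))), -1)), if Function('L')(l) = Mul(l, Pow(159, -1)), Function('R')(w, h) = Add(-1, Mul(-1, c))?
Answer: Rational(2507271, 4932014) ≈ 0.50837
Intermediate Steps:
c = -8 (c = Mul(8, -1) = -8)
Function('n')(F) = Mul(4, F) (Function('n')(F) = Mul(2, Mul(2, F)) = Mul(4, F))
Function('R')(w, h) = 7 (Function('R')(w, h) = Add(-1, Mul(-1, -8)) = Add(-1, 8) = 7)
Function('L')(l) = Mul(Rational(1, 159), l) (Function('L')(l) = Mul(l, Rational(1, 159)) = Mul(Rational(1, 159), l))
Mul(Add(-2345, -13424), Pow(Add(-31019, Function('L')(Function('R')(Add(4, -4), Function('n')(0)))), -1)) = Mul(Add(-2345, -13424), Pow(Add(-31019, Mul(Rational(1, 159), 7)), -1)) = Mul(-15769, Pow(Add(-31019, Rational(7, 159)), -1)) = Mul(-15769, Pow(Rational(-4932014, 159), -1)) = Mul(-15769, Rational(-159, 4932014)) = Rational(2507271, 4932014)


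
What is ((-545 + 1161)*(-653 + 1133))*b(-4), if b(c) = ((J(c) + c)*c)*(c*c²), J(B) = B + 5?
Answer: -227082240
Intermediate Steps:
J(B) = 5 + B
b(c) = c⁴*(5 + 2*c) (b(c) = (((5 + c) + c)*c)*(c*c²) = ((5 + 2*c)*c)*c³ = (c*(5 + 2*c))*c³ = c⁴*(5 + 2*c))
((-545 + 1161)*(-653 + 1133))*b(-4) = ((-545 + 1161)*(-653 + 1133))*((-4)⁴*(5 + 2*(-4))) = (616*480)*(256*(5 - 8)) = 295680*(256*(-3)) = 295680*(-768) = -227082240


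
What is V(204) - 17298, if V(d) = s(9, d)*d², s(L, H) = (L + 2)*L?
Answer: 4102686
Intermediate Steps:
s(L, H) = L*(2 + L) (s(L, H) = (2 + L)*L = L*(2 + L))
V(d) = 99*d² (V(d) = (9*(2 + 9))*d² = (9*11)*d² = 99*d²)
V(204) - 17298 = 99*204² - 17298 = 99*41616 - 17298 = 4119984 - 17298 = 4102686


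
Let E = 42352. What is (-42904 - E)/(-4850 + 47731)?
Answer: -85256/42881 ≈ -1.9882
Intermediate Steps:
(-42904 - E)/(-4850 + 47731) = (-42904 - 1*42352)/(-4850 + 47731) = (-42904 - 42352)/42881 = -85256*1/42881 = -85256/42881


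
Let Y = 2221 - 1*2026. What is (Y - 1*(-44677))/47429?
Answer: 44872/47429 ≈ 0.94609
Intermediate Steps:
Y = 195 (Y = 2221 - 2026 = 195)
(Y - 1*(-44677))/47429 = (195 - 1*(-44677))/47429 = (195 + 44677)*(1/47429) = 44872*(1/47429) = 44872/47429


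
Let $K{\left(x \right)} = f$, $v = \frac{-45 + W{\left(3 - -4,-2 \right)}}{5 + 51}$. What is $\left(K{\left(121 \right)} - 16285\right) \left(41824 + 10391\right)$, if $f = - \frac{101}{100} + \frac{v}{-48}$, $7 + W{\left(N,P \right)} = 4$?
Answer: $- \frac{238104462327}{280} \approx -8.5037 \cdot 10^{8}$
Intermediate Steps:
$W{\left(N,P \right)} = -3$ ($W{\left(N,P \right)} = -7 + 4 = -3$)
$v = - \frac{6}{7}$ ($v = \frac{-45 - 3}{5 + 51} = - \frac{48}{56} = \left(-48\right) \frac{1}{56} = - \frac{6}{7} \approx -0.85714$)
$f = - \frac{1389}{1400}$ ($f = - \frac{101}{100} - \frac{6}{7 \left(-48\right)} = \left(-101\right) \frac{1}{100} - - \frac{1}{56} = - \frac{101}{100} + \frac{1}{56} = - \frac{1389}{1400} \approx -0.99214$)
$K{\left(x \right)} = - \frac{1389}{1400}$
$\left(K{\left(121 \right)} - 16285\right) \left(41824 + 10391\right) = \left(- \frac{1389}{1400} - 16285\right) \left(41824 + 10391\right) = \left(- \frac{22800389}{1400}\right) 52215 = - \frac{238104462327}{280}$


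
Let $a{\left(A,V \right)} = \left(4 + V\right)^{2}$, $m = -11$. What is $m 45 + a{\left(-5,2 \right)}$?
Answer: $-459$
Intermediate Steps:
$m 45 + a{\left(-5,2 \right)} = \left(-11\right) 45 + \left(4 + 2\right)^{2} = -495 + 6^{2} = -495 + 36 = -459$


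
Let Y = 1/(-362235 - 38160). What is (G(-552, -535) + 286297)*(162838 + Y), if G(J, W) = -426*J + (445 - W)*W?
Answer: -185883834396659/400395 ≈ -4.6425e+8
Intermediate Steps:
G(J, W) = -426*J + W*(445 - W)
Y = -1/400395 (Y = 1/(-400395) = -1/400395 ≈ -2.4975e-6)
(G(-552, -535) + 286297)*(162838 + Y) = ((-1*(-535)² - 426*(-552) + 445*(-535)) + 286297)*(162838 - 1/400395) = ((-1*286225 + 235152 - 238075) + 286297)*(65199521009/400395) = ((-286225 + 235152 - 238075) + 286297)*(65199521009/400395) = (-289148 + 286297)*(65199521009/400395) = -2851*65199521009/400395 = -185883834396659/400395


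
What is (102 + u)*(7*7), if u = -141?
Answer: -1911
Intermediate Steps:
(102 + u)*(7*7) = (102 - 141)*(7*7) = -39*49 = -1911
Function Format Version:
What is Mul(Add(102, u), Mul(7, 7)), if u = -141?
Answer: -1911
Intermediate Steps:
Mul(Add(102, u), Mul(7, 7)) = Mul(Add(102, -141), Mul(7, 7)) = Mul(-39, 49) = -1911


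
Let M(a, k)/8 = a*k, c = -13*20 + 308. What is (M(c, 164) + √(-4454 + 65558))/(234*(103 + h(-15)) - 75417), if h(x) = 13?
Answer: -20992/16091 - 4*√3819/48273 ≈ -1.3097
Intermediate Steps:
c = 48 (c = -260 + 308 = 48)
M(a, k) = 8*a*k (M(a, k) = 8*(a*k) = 8*a*k)
(M(c, 164) + √(-4454 + 65558))/(234*(103 + h(-15)) - 75417) = (8*48*164 + √(-4454 + 65558))/(234*(103 + 13) - 75417) = (62976 + √61104)/(234*116 - 75417) = (62976 + 4*√3819)/(27144 - 75417) = (62976 + 4*√3819)/(-48273) = (62976 + 4*√3819)*(-1/48273) = -20992/16091 - 4*√3819/48273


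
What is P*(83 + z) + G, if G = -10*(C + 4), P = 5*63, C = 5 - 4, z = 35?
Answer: 37120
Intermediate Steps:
C = 1
P = 315
G = -50 (G = -10*(1 + 4) = -10*5 = -50)
P*(83 + z) + G = 315*(83 + 35) - 50 = 315*118 - 50 = 37170 - 50 = 37120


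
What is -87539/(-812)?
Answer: 87539/812 ≈ 107.81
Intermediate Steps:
-87539/(-812) = -87539*(-1)/812 = -1*(-87539/812) = 87539/812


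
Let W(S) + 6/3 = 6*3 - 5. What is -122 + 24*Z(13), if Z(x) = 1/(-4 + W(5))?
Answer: -830/7 ≈ -118.57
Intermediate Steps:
W(S) = 11 (W(S) = -2 + (6*3 - 5) = -2 + (18 - 5) = -2 + 13 = 11)
Z(x) = ⅐ (Z(x) = 1/(-4 + 11) = 1/7 = ⅐)
-122 + 24*Z(13) = -122 + 24*(⅐) = -122 + 24/7 = -830/7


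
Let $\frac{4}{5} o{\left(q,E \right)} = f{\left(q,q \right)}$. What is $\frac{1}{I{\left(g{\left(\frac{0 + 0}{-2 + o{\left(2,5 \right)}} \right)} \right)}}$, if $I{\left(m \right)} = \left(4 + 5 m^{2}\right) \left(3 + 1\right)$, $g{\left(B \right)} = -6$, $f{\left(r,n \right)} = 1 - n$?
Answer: $\frac{1}{736} \approx 0.0013587$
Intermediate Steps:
$o{\left(q,E \right)} = \frac{5}{4} - \frac{5 q}{4}$ ($o{\left(q,E \right)} = \frac{5 \left(1 - q\right)}{4} = \frac{5}{4} - \frac{5 q}{4}$)
$I{\left(m \right)} = 16 + 20 m^{2}$ ($I{\left(m \right)} = \left(4 + 5 m^{2}\right) 4 = 16 + 20 m^{2}$)
$\frac{1}{I{\left(g{\left(\frac{0 + 0}{-2 + o{\left(2,5 \right)}} \right)} \right)}} = \frac{1}{16 + 20 \left(-6\right)^{2}} = \frac{1}{16 + 20 \cdot 36} = \frac{1}{16 + 720} = \frac{1}{736}$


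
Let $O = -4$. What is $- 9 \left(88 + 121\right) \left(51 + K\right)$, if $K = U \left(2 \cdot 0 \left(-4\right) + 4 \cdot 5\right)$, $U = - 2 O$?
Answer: $-396891$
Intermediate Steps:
$U = 8$ ($U = \left(-2\right) \left(-4\right) = 8$)
$K = 160$ ($K = 8 \left(2 \cdot 0 \left(-4\right) + 4 \cdot 5\right) = 8 \left(0 \left(-4\right) + 20\right) = 8 \left(0 + 20\right) = 8 \cdot 20 = 160$)
$- 9 \left(88 + 121\right) \left(51 + K\right) = - 9 \left(88 + 121\right) \left(51 + 160\right) = - 9 \cdot 209 \cdot 211 = \left(-9\right) 44099 = -396891$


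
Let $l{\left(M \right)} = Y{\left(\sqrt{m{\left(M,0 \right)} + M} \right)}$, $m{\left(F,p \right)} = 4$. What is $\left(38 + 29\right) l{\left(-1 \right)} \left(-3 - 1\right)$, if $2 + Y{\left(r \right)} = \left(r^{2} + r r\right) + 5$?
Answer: $-2412$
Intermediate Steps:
$Y{\left(r \right)} = 3 + 2 r^{2}$ ($Y{\left(r \right)} = -2 + \left(\left(r^{2} + r r\right) + 5\right) = -2 + \left(\left(r^{2} + r^{2}\right) + 5\right) = -2 + \left(2 r^{2} + 5\right) = -2 + \left(5 + 2 r^{2}\right) = 3 + 2 r^{2}$)
$l{\left(M \right)} = 11 + 2 M$ ($l{\left(M \right)} = 3 + 2 \left(\sqrt{4 + M}\right)^{2} = 3 + 2 \left(4 + M\right) = 3 + \left(8 + 2 M\right) = 11 + 2 M$)
$\left(38 + 29\right) l{\left(-1 \right)} \left(-3 - 1\right) = \left(38 + 29\right) \left(11 + 2 \left(-1\right)\right) \left(-3 - 1\right) = 67 \left(11 - 2\right) \left(-4\right) = 67 \cdot 9 \left(-4\right) = 67 \left(-36\right) = -2412$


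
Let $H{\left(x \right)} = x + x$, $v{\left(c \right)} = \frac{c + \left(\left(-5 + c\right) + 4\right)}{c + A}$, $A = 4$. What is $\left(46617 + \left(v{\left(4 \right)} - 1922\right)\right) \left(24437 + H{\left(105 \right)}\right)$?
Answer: $\frac{8812953849}{8} \approx 1.1016 \cdot 10^{9}$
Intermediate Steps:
$v{\left(c \right)} = \frac{-1 + 2 c}{4 + c}$ ($v{\left(c \right)} = \frac{c + \left(\left(-5 + c\right) + 4\right)}{c + 4} = \frac{c + \left(-1 + c\right)}{4 + c} = \frac{-1 + 2 c}{4 + c}$)
$H{\left(x \right)} = 2 x$
$\left(46617 + \left(v{\left(4 \right)} - 1922\right)\right) \left(24437 + H{\left(105 \right)}\right) = \left(46617 - \left(1922 - \frac{-1 + 2 \cdot 4}{4 + 4}\right)\right) \left(24437 + 2 \cdot 105\right) = \left(46617 - \left(1922 - \frac{-1 + 8}{8}\right)\right) \left(24437 + 210\right) = \left(46617 + \left(\frac{1}{8} \cdot 7 - 1922\right)\right) 24647 = \left(46617 + \left(\frac{7}{8} - 1922\right)\right) 24647 = \left(46617 - \frac{15369}{8}\right) 24647 = \frac{357567}{8} \cdot 24647 = \frac{8812953849}{8}$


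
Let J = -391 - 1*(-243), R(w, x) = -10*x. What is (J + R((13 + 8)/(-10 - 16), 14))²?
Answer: 82944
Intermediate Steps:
J = -148 (J = -391 + 243 = -148)
(J + R((13 + 8)/(-10 - 16), 14))² = (-148 - 10*14)² = (-148 - 140)² = (-288)² = 82944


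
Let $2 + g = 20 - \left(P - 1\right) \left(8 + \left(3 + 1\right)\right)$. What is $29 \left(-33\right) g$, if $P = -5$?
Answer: $-86130$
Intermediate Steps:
$g = 90$ ($g = -2 - \left(-20 + \left(-5 - 1\right) \left(8 + \left(3 + 1\right)\right)\right) = -2 - \left(-20 - 6 \left(8 + 4\right)\right) = -2 - \left(-20 - 72\right) = -2 + \left(20 - -72\right) = -2 + \left(20 + 72\right) = -2 + 92 = 90$)
$29 \left(-33\right) g = 29 \left(-33\right) 90 = \left(-957\right) 90 = -86130$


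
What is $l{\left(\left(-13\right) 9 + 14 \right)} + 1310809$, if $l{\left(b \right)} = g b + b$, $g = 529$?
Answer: $1256219$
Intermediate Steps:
$l{\left(b \right)} = 530 b$ ($l{\left(b \right)} = 529 b + b = 530 b$)
$l{\left(\left(-13\right) 9 + 14 \right)} + 1310809 = 530 \left(\left(-13\right) 9 + 14\right) + 1310809 = 530 \left(-117 + 14\right) + 1310809 = 530 \left(-103\right) + 1310809 = -54590 + 1310809 = 1256219$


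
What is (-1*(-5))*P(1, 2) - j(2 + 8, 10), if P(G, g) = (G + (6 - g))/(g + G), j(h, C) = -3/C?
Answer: 259/30 ≈ 8.6333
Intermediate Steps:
P(G, g) = (6 + G - g)/(G + g)
(-1*(-5))*P(1, 2) - j(2 + 8, 10) = (-1*(-5))*((6 + 1 - 1*2)/(1 + 2)) - (-3)/10 = 5*((6 + 1 - 2)/3) - (-3)/10 = 5*((1/3)*5) - 1*(-3/10) = 5*(5/3) + 3/10 = 25/3 + 3/10 = 259/30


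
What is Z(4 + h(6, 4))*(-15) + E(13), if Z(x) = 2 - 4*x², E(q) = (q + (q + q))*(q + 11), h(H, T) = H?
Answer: 6906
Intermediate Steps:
E(q) = 3*q*(11 + q) (E(q) = (q + 2*q)*(11 + q) = (3*q)*(11 + q) = 3*q*(11 + q))
Z(4 + h(6, 4))*(-15) + E(13) = (2 - 4*(4 + 6)²)*(-15) + 3*13*(11 + 13) = (2 - 4*10²)*(-15) + 3*13*24 = (2 - 4*100)*(-15) + 936 = (2 - 400)*(-15) + 936 = -398*(-15) + 936 = 5970 + 936 = 6906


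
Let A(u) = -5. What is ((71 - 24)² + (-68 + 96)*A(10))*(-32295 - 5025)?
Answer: -77215080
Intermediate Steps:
((71 - 24)² + (-68 + 96)*A(10))*(-32295 - 5025) = ((71 - 24)² + (-68 + 96)*(-5))*(-32295 - 5025) = (47² + 28*(-5))*(-37320) = (2209 - 140)*(-37320) = 2069*(-37320) = -77215080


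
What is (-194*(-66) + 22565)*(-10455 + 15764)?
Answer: 187774021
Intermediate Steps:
(-194*(-66) + 22565)*(-10455 + 15764) = (12804 + 22565)*5309 = 35369*5309 = 187774021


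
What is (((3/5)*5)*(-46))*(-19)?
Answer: 2622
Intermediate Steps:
(((3/5)*5)*(-46))*(-19) = (((3*(⅕))*5)*(-46))*(-19) = (((⅗)*5)*(-46))*(-19) = (3*(-46))*(-19) = -138*(-19) = 2622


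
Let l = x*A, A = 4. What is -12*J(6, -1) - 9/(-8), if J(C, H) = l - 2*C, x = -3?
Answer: 2313/8 ≈ 289.13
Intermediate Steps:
l = -12 (l = -3*4 = -12)
J(C, H) = -12 - 2*C
-12*J(6, -1) - 9/(-8) = -12*(-12 - 2*6) - 9/(-8) = -12*(-12 - 12) - 9*(-⅛) = -12*(-24) + 9/8 = 288 + 9/8 = 2313/8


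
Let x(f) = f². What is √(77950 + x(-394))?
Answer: √233186 ≈ 482.89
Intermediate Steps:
√(77950 + x(-394)) = √(77950 + (-394)²) = √(77950 + 155236) = √233186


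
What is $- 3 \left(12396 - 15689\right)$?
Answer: $9879$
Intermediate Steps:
$- 3 \left(12396 - 15689\right) = \left(-3\right) \left(-3293\right) = 9879$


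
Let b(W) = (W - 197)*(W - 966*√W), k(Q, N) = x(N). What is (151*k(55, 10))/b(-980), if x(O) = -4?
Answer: -151/274869518 + 10419*I*√5/1374347590 ≈ -5.4935e-7 + 1.6952e-5*I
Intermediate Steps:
k(Q, N) = -4
b(W) = (-197 + W)*(W - 966*√W)
(151*k(55, 10))/b(-980) = (151*(-4))/((-980)² - (-13253520)*I*√5 - 197*(-980) + 190302*√(-980)) = -604/(960400 - (-13253520)*I*√5 + 193060 + 190302*(14*I*√5)) = -604/(960400 + 13253520*I*√5 + 193060 + 2664228*I*√5) = -604/(1153460 + 15917748*I*√5)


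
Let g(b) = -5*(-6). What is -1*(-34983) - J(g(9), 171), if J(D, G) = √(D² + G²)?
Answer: 34983 - 3*√3349 ≈ 34809.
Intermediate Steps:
g(b) = 30
-1*(-34983) - J(g(9), 171) = -1*(-34983) - √(30² + 171²) = 34983 - √(900 + 29241) = 34983 - √30141 = 34983 - 3*√3349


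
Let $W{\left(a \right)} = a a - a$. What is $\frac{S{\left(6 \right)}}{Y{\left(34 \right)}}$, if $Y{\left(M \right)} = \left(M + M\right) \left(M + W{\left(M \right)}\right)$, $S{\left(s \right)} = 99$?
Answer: $\frac{99}{78608} \approx 0.0012594$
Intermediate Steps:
$W{\left(a \right)} = a^{2} - a$
$Y{\left(M \right)} = 2 M \left(M + M \left(-1 + M\right)\right)$ ($Y{\left(M \right)} = \left(M + M\right) \left(M + M \left(-1 + M\right)\right) = 2 M \left(M + M \left(-1 + M\right)\right)$)
$\frac{S{\left(6 \right)}}{Y{\left(34 \right)}} = \frac{99}{2 \cdot 34^{3}} = \frac{99}{2 \cdot 39304} = \frac{99}{78608}$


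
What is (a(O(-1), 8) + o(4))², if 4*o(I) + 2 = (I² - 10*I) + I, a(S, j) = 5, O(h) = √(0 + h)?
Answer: ¼ ≈ 0.25000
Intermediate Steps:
O(h) = √h
o(I) = -½ - 9*I/4 + I²/4 (o(I) = -½ + ((I² - 10*I) + I)/4 = -½ + (I² - 9*I)/4 = -½ + (-9*I/4 + I²/4) = -½ - 9*I/4 + I²/4)
(a(O(-1), 8) + o(4))² = (5 + (-½ - 9/4*4 + (¼)*4²))² = (5 + (-½ - 9 + (¼)*16))² = (5 + (-½ - 9 + 4))² = (5 - 11/2)² = (-½)² = ¼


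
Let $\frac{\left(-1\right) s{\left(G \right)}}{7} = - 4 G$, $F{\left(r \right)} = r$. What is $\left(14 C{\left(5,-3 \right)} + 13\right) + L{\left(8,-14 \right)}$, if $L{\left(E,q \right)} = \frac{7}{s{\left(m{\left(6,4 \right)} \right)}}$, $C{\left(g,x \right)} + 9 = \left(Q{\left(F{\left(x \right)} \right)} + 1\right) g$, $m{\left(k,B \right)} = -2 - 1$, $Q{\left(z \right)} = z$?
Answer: $- \frac{3037}{12} \approx -253.08$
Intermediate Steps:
$m{\left(k,B \right)} = -3$ ($m{\left(k,B \right)} = -2 - 1 = -3$)
$C{\left(g,x \right)} = -9 + g \left(1 + x\right)$ ($C{\left(g,x \right)} = -9 + \left(x + 1\right) g = -9 + \left(1 + x\right) g = -9 + g \left(1 + x\right)$)
$s{\left(G \right)} = 28 G$ ($s{\left(G \right)} = - 7 \left(- 4 G\right) = 28 G$)
$L{\left(E,q \right)} = - \frac{1}{12}$ ($L{\left(E,q \right)} = \frac{7}{28 \left(-3\right)} = \frac{7}{-84} = 7 \left(- \frac{1}{84}\right) = - \frac{1}{12}$)
$\left(14 C{\left(5,-3 \right)} + 13\right) + L{\left(8,-14 \right)} = \left(14 \left(-9 + 5 + 5 \left(-3\right)\right) + 13\right) - \frac{1}{12} = \left(14 \left(-9 + 5 - 15\right) + 13\right) - \frac{1}{12} = \left(14 \left(-19\right) + 13\right) - \frac{1}{12} = \left(-266 + 13\right) - \frac{1}{12} = -253 - \frac{1}{12} = - \frac{3037}{12}$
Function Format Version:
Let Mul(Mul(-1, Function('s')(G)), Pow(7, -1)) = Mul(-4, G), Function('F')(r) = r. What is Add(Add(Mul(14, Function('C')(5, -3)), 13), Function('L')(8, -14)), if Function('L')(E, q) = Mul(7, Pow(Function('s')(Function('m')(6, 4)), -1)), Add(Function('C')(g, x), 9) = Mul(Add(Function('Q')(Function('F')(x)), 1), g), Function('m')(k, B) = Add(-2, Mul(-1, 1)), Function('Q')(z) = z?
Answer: Rational(-3037, 12) ≈ -253.08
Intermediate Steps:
Function('m')(k, B) = -3 (Function('m')(k, B) = Add(-2, -1) = -3)
Function('C')(g, x) = Add(-9, Mul(g, Add(1, x))) (Function('C')(g, x) = Add(-9, Mul(Add(x, 1), g)) = Add(-9, Mul(Add(1, x), g)) = Add(-9, Mul(g, Add(1, x))))
Function('s')(G) = Mul(28, G) (Function('s')(G) = Mul(-7, Mul(-4, G)) = Mul(28, G))
Function('L')(E, q) = Rational(-1, 12) (Function('L')(E, q) = Mul(7, Pow(Mul(28, -3), -1)) = Mul(7, Pow(-84, -1)) = Mul(7, Rational(-1, 84)) = Rational(-1, 12))
Add(Add(Mul(14, Function('C')(5, -3)), 13), Function('L')(8, -14)) = Add(Add(Mul(14, Add(-9, 5, Mul(5, -3))), 13), Rational(-1, 12)) = Add(Add(Mul(14, Add(-9, 5, -15)), 13), Rational(-1, 12)) = Add(Add(Mul(14, -19), 13), Rational(-1, 12)) = Add(Add(-266, 13), Rational(-1, 12)) = Add(-253, Rational(-1, 12)) = Rational(-3037, 12)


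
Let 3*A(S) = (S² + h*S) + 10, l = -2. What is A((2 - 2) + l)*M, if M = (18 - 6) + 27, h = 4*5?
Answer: -338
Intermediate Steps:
h = 20
A(S) = 10/3 + S²/3 + 20*S/3 (A(S) = ((S² + 20*S) + 10)/3 = (10 + S² + 20*S)/3 = 10/3 + S²/3 + 20*S/3)
M = 39 (M = 12 + 27 = 39)
A((2 - 2) + l)*M = (10/3 + ((2 - 2) - 2)²/3 + 20*((2 - 2) - 2)/3)*39 = (10/3 + (0 - 2)²/3 + 20*(0 - 2)/3)*39 = (10/3 + (⅓)*(-2)² + (20/3)*(-2))*39 = (10/3 + (⅓)*4 - 40/3)*39 = (10/3 + 4/3 - 40/3)*39 = -26/3*39 = -338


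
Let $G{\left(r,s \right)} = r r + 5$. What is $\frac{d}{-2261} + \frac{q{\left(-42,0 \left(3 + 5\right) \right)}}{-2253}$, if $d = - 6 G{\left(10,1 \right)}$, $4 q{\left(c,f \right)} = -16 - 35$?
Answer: $\frac{275851}{970292} \approx 0.2843$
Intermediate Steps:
$q{\left(c,f \right)} = - \frac{51}{4}$ ($q{\left(c,f \right)} = \frac{-16 - 35}{4} = \frac{1}{4} \left(-51\right) = - \frac{51}{4}$)
$G{\left(r,s \right)} = 5 + r^{2}$ ($G{\left(r,s \right)} = r^{2} + 5 = 5 + r^{2}$)
$d = -630$ ($d = - 6 \left(5 + 10^{2}\right) = - 6 \left(5 + 100\right) = \left(-6\right) 105 = -630$)
$\frac{d}{-2261} + \frac{q{\left(-42,0 \left(3 + 5\right) \right)}}{-2253} = - \frac{630}{-2261} - \frac{51}{4 \left(-2253\right)} = \left(-630\right) \left(- \frac{1}{2261}\right) - - \frac{17}{3004} = \frac{90}{323} + \frac{17}{3004} = \frac{275851}{970292}$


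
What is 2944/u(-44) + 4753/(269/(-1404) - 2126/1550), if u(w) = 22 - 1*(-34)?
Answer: -35576233964/11906489 ≈ -2988.0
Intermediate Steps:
u(w) = 56 (u(w) = 22 + 34 = 56)
2944/u(-44) + 4753/(269/(-1404) - 2126/1550) = 2944/56 + 4753/(269/(-1404) - 2126/1550) = 2944*(1/56) + 4753/(269*(-1/1404) - 2126*1/1550) = 368/7 + 4753/(-269/1404 - 1063/775) = 368/7 + 4753/(-1700927/1088100) = 368/7 + 4753*(-1088100/1700927) = 368/7 - 5171739300/1700927 = -35576233964/11906489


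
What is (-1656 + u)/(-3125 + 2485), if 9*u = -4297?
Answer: 19201/5760 ≈ 3.3335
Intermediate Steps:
u = -4297/9 (u = (⅑)*(-4297) = -4297/9 ≈ -477.44)
(-1656 + u)/(-3125 + 2485) = (-1656 - 4297/9)/(-3125 + 2485) = -19201/9/(-640) = -19201/9*(-1/640) = 19201/5760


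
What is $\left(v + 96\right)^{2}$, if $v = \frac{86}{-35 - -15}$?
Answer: $\frac{840889}{100} \approx 8408.9$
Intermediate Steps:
$v = - \frac{43}{10}$ ($v = \frac{86}{-35 + 15} = \frac{86}{-20} = 86 \left(- \frac{1}{20}\right) = - \frac{43}{10} \approx -4.3$)
$\left(v + 96\right)^{2} = \left(- \frac{43}{10} + 96\right)^{2} = \left(\frac{917}{10}\right)^{2} = \frac{840889}{100}$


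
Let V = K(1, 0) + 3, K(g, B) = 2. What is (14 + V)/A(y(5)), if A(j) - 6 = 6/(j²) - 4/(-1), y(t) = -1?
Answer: 19/16 ≈ 1.1875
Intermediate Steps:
V = 5 (V = 2 + 3 = 5)
A(j) = 10 + 6/j² (A(j) = 6 + (6/(j²) - 4/(-1)) = 6 + (6/j² - 4*(-1)) = 6 + (6/j² + 4) = 6 + (4 + 6/j²) = 10 + 6/j²)
(14 + V)/A(y(5)) = (14 + 5)/(10 + 6/(-1)²) = 19/(10 + 6*1) = 19/(10 + 6) = 19/16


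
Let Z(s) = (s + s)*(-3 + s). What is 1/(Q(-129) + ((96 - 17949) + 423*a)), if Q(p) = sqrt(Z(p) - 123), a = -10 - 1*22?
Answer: -10463/328411796 - sqrt(33933)/985235388 ≈ -3.2046e-5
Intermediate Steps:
a = -32 (a = -10 - 22 = -32)
Z(s) = 2*s*(-3 + s) (Z(s) = (2*s)*(-3 + s) = 2*s*(-3 + s))
Q(p) = sqrt(-123 + 2*p*(-3 + p)) (Q(p) = sqrt(2*p*(-3 + p) - 123) = sqrt(-123 + 2*p*(-3 + p)))
1/(Q(-129) + ((96 - 17949) + 423*a)) = 1/(sqrt(-123 + 2*(-129)*(-3 - 129)) + ((96 - 17949) + 423*(-32))) = 1/(sqrt(-123 + 2*(-129)*(-132)) + (-17853 - 13536)) = 1/(sqrt(-123 + 34056) - 31389) = 1/(sqrt(33933) - 31389) = 1/(-31389 + sqrt(33933))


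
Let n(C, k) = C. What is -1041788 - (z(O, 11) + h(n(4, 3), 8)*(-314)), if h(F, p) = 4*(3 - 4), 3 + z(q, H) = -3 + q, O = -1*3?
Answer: -1043035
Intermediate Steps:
O = -3
z(q, H) = -6 + q (z(q, H) = -3 + (-3 + q) = -6 + q)
h(F, p) = -4 (h(F, p) = 4*(-1) = -4)
-1041788 - (z(O, 11) + h(n(4, 3), 8)*(-314)) = -1041788 - ((-6 - 3) - 4*(-314)) = -1041788 - (-9 + 1256) = -1041788 - 1*1247 = -1041788 - 1247 = -1043035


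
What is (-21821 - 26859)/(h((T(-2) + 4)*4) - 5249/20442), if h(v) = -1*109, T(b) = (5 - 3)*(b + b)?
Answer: 995116560/2233427 ≈ 445.56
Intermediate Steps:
T(b) = 4*b (T(b) = 2*(2*b) = 4*b)
h(v) = -109
(-21821 - 26859)/(h((T(-2) + 4)*4) - 5249/20442) = (-21821 - 26859)/(-109 - 5249/20442) = -48680/(-109 - 5249*1/20442) = -48680/(-109 - 5249/20442) = -48680/(-2233427/20442) = -48680*(-20442/2233427) = 995116560/2233427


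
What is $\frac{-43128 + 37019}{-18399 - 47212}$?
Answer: $\frac{6109}{65611} \approx 0.093109$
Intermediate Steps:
$\frac{-43128 + 37019}{-18399 - 47212} = - \frac{6109}{-65611} = \left(-6109\right) \left(- \frac{1}{65611}\right) = \frac{6109}{65611}$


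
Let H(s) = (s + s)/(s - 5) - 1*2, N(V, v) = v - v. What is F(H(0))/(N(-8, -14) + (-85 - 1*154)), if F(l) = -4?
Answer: 4/239 ≈ 0.016736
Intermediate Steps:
N(V, v) = 0
H(s) = -2 + 2*s/(-5 + s) (H(s) = (2*s)/(-5 + s) - 2 = 2*s/(-5 + s) - 2 = -2 + 2*s/(-5 + s))
F(H(0))/(N(-8, -14) + (-85 - 1*154)) = -4/(0 + (-85 - 1*154)) = -4/(0 + (-85 - 154)) = -4/(0 - 239) = -4/(-239) = -1/239*(-4) = 4/239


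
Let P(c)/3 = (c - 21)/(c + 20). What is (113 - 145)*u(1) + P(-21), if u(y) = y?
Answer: 94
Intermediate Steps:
P(c) = 3*(-21 + c)/(20 + c) (P(c) = 3*((c - 21)/(c + 20)) = 3*((-21 + c)/(20 + c)) = 3*(-21 + c)/(20 + c))
(113 - 145)*u(1) + P(-21) = (113 - 145)*1 + 3*(-21 - 21)/(20 - 21) = -32*1 + 3*(-42)/(-1) = -32 + 3*(-1)*(-42) = -32 + 126 = 94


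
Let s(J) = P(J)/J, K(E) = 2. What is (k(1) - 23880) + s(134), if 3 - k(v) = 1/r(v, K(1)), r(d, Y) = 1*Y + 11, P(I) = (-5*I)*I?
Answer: -319112/13 ≈ -24547.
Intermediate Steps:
P(I) = -5*I**2
r(d, Y) = 11 + Y (r(d, Y) = Y + 11 = 11 + Y)
k(v) = 38/13 (k(v) = 3 - 1/(11 + 2) = 3 - 1/13 = 38/13)
s(J) = -5*J (s(J) = (-5*J**2)/J = -5*J)
(k(1) - 23880) + s(134) = (38/13 - 23880) - 5*134 = -310402/13 - 670 = -319112/13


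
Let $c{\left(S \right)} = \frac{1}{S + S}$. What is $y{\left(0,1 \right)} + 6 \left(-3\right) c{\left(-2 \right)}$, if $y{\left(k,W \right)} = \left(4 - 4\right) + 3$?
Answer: $\frac{15}{2} \approx 7.5$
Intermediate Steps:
$c{\left(S \right)} = \frac{1}{2 S}$
$y{\left(k,W \right)} = 3$ ($y{\left(k,W \right)} = 0 + 3 = 3$)
$y{\left(0,1 \right)} + 6 \left(-3\right) c{\left(-2 \right)} = 3 + 6 \left(-3\right) \frac{1}{2 \left(-2\right)} = 3 - 18 \cdot \frac{1}{2} \left(- \frac{1}{2}\right) = 3 - - \frac{9}{2} = 3 + \frac{9}{2} = \frac{15}{2}$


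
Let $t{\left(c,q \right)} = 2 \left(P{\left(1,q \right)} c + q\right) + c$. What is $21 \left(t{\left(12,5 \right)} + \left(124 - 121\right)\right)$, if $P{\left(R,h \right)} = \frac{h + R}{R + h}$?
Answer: $1029$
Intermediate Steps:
$P{\left(R,h \right)} = 1$ ($P{\left(R,h \right)} = \frac{R + h}{R + h} = 1$)
$t{\left(c,q \right)} = 2 q + 3 c$ ($t{\left(c,q \right)} = 2 \left(1 c + q\right) + c = 2 \left(c + q\right) + c = \left(2 c + 2 q\right) + c = 2 q + 3 c$)
$21 \left(t{\left(12,5 \right)} + \left(124 - 121\right)\right) = 21 \left(\left(2 \cdot 5 + 3 \cdot 12\right) + \left(124 - 121\right)\right) = 21 \left(\left(10 + 36\right) + 3\right) = 21 \left(46 + 3\right) = 21 \cdot 49 = 1029$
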